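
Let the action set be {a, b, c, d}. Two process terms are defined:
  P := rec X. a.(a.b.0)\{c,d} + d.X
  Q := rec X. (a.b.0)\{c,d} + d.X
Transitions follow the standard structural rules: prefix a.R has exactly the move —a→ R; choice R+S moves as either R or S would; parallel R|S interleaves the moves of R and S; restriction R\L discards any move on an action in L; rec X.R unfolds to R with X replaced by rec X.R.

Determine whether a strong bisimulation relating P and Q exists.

P's transition system — 4 states:
  s0 = rec X. a.(a.b.0)\{c,d} + d.X has moves ··a··> s1, ··d··> s0
  s1 = (a.b.0)\{c,d} has moves ··a··> s2
  s2 = (b.0)\{c,d} has moves ··b··> s3
  s3 = 0\{c,d} has moves stopped
Q's transition system — 3 states:
  t0 = rec X. (a.b.0)\{c,d} + d.X has moves ··a··> t1, ··d··> t0
  t1 = (b.0)\{c,d} has moves ··b··> t2
  t2 = 0\{c,d} has moves stopped
Coarsest stable partition (strong bisimilarity classes):
  B0 = {s0}
  B1 = {s1}
  B2 = {s2, t1}
  B3 = {s3, t2}
  B4 = {t0}
s0 ∈ B0, t0 ∈ B4 → different blocks

not bisimilar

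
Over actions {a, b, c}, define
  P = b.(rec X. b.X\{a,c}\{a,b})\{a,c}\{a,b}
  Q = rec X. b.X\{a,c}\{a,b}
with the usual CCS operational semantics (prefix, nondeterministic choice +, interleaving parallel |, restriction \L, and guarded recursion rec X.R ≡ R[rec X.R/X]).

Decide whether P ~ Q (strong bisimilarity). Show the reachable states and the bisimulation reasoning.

bisimilar

Reachable graph of P (2 states):
  s0 = b.(rec X. b.X\{a,c}\{a,b})\{a,c}\{a,b} | -b-> s1
  s1 = (rec X. b.X\{a,c}\{a,b})\{a,c}\{a,b} | stopped
Reachable graph of Q (2 states):
  t0 = rec X. b.X\{a,c}\{a,b} | -b-> t1
  t1 = (rec X. b.X\{a,c}\{a,b})\{a,c}\{a,b} | stopped
Partition-refinement fixed point:
  B0 = {s0, t0}
  B1 = {s1, t1}
s0 ∈ B0, t0 ∈ B0 → same block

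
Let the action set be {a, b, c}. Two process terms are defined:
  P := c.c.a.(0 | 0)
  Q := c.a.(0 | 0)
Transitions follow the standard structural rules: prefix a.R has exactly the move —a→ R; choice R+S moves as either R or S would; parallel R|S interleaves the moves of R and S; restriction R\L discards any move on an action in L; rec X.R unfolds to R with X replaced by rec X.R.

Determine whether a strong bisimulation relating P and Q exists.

Reachable graph of P (4 states):
  s0 = c.c.a.(0 | 0) | —c→ s1
  s1 = c.a.(0 | 0) | —c→ s2
  s2 = a.(0 | 0) | —a→ s3
  s3 = 0 | 0 | deadlocked
Reachable graph of Q (3 states):
  t0 = c.a.(0 | 0) | —c→ t1
  t1 = a.(0 | 0) | —a→ t2
  t2 = 0 | 0 | deadlocked
Coarsest stable partition (strong bisimilarity classes):
  B0 = {s0}
  B1 = {s1, t0}
  B2 = {s2, t1}
  B3 = {s3, t2}
s0 ∈ B0, t0 ∈ B1 → different blocks

P ≁ Q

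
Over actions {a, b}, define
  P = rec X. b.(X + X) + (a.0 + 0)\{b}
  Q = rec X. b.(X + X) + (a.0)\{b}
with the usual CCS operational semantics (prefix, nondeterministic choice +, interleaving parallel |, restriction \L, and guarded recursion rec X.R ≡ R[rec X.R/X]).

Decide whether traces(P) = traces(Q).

LTS(P): 3 reachable states
  m0 = rec X. b.(X + X) + (a.0 + 0)\{b} → —a→ m1, —b→ m2
  m1 = 0\{b} → (no moves)
  m2 = (rec X. b.(X + X) + (a.0 + 0)\{b}) + (rec X. b.(X + X) + (a.0 + 0)\{b}) → —a→ m1, —b→ m2
LTS(Q): 3 reachable states
  n0 = rec X. b.(X + X) + (a.0)\{b} → —a→ n1, —b→ n2
  n1 = 0\{b} → (no moves)
  n2 = (rec X. b.(X + X) + (a.0)\{b}) + (rec X. b.(X + X) + (a.0)\{b}) → —a→ n1, —b→ n2
Coarsest stable partition (strong bisimilarity classes):
  B0 = {m0, m2, n0, n2}
  B1 = {m1, n1}
m0 ∈ B0, n0 ∈ B0 → same block
Bisimilar ⇒ trace-equivalent.

traces(P) = traces(Q)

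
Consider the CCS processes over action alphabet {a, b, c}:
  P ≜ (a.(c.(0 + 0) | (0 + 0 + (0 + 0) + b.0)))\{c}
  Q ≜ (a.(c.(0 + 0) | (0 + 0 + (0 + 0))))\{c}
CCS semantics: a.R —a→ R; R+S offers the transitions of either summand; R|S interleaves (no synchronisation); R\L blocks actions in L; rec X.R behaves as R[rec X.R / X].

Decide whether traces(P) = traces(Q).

LTS(P): 3 reachable states
  m0 = (a.(c.(0 + 0) | (0 + 0 + (0 + 0) + b.0)))\{c} has moves —a→ m1
  m1 = (c.(0 + 0) | (0 + 0 + (0 + 0) + b.0))\{c} has moves —b→ m2
  m2 = (c.(0 + 0) | 0)\{c} has moves (no moves)
LTS(Q): 2 reachable states
  n0 = (a.(c.(0 + 0) | (0 + 0 + (0 + 0))))\{c} has moves —a→ n1
  n1 = (c.(0 + 0) | (0 + 0 + (0 + 0)))\{c} has moves (no moves)
Executing ab from P (initial set {m0}):
  [1] a ⇒ {m1}
  [2] b ⇒ {m2}
  P completes σ.
Executing ab from Q (initial set {n0}):
  [1] a ⇒ {n1}
  [2] b ⇒ ∅  — Q cannot continue

traces(P) ≠ traces(Q) — witness ⟨ab⟩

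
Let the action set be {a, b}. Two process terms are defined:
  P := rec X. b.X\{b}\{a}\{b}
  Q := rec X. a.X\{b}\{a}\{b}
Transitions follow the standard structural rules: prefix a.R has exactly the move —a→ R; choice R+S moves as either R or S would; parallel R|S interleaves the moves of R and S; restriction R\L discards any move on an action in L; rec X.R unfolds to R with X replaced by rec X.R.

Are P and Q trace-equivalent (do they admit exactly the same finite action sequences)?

traces(P) ≠ traces(Q) — witness ⟨b⟩

P's transition system — 2 states:
  u0 = rec X. b.X\{b}\{a}\{b} | —b→ u1
  u1 = (rec X. b.X\{b}\{a}\{b})\{b}\{a}\{b} | ∅
Q's transition system — 2 states:
  v0 = rec X. a.X\{b}\{a}\{b} | —a→ v1
  v1 = (rec X. a.X\{b}\{a}\{b})\{b}\{a}\{b} | ∅
Executing b from P (initial set {u0}):
  step 1 (b): {u1}
  ✓ P
Executing b from Q (initial set {v0}):
  step 1 (b): ∅ (Q stuck)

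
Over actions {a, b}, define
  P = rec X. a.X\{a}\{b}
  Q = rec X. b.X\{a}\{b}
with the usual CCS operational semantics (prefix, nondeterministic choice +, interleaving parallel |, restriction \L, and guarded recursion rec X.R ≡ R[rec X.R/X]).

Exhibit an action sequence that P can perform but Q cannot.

a

LTS(P): 2 reachable states
  s0 = rec X. a.X\{a}\{b} :: =a=> s1
  s1 = (rec X. a.X\{a}\{b})\{a}\{b} :: deadlocked
LTS(Q): 2 reachable states
  t0 = rec X. b.X\{a}\{b} :: =b=> t1
  t1 = (rec X. b.X\{a}\{b})\{a}\{b} :: deadlocked
Run σ = ⟨a⟩ on P: start {s0}
  [1] a ⇒ {s1}
  P completes σ.
Run σ = ⟨a⟩ on Q: start {t0}
  [1] a ⇒ ∅ (Q stuck)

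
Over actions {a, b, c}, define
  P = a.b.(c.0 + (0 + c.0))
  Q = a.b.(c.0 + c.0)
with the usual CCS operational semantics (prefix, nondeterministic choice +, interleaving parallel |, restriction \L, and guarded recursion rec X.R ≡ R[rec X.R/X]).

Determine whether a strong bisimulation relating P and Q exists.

LTS(P): 4 reachable states
  p0 = a.b.(c.0 + (0 + c.0)) :: --a--▸ p1
  p1 = b.(c.0 + (0 + c.0)) :: --b--▸ p2
  p2 = c.0 + (0 + c.0) :: --c--▸ p3
  p3 = 0 :: deadlocked
LTS(Q): 4 reachable states
  q0 = a.b.(c.0 + c.0) :: --a--▸ q1
  q1 = b.(c.0 + c.0) :: --b--▸ q2
  q2 = c.0 + c.0 :: --c--▸ q3
  q3 = 0 :: deadlocked
Partition-refinement fixed point:
  B0 = {p0, q0}
  B1 = {p1, q1}
  B2 = {p2, q2}
  B3 = {p3, q3}
p0 ∈ B0, q0 ∈ B0 → same block

P ~ Q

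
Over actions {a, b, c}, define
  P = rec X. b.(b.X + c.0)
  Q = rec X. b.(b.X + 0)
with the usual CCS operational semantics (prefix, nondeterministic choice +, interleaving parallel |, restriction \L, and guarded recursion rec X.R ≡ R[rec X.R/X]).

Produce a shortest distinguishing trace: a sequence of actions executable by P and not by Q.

bc

Reachable graph of P (3 states):
  s0 = rec X. b.(b.X + c.0) :: -b-> s1
  s1 = b.(rec X. b.(b.X + c.0)) + c.0 :: -b-> s0, -c-> s2
  s2 = 0 :: deadlocked
Reachable graph of Q (2 states):
  t0 = rec X. b.(b.X + 0) :: -b-> t1
  t1 = b.(rec X. b.(b.X + 0)) + 0 :: -b-> t0
Run σ = ⟨bc⟩ on P: start {s0}
  step 1 (b): {s1}
  step 2 (c): {s2}
  ✓ P
Run σ = ⟨bc⟩ on Q: start {t0}
  step 1 (b): {t1}
  step 2 (c): no successor for Q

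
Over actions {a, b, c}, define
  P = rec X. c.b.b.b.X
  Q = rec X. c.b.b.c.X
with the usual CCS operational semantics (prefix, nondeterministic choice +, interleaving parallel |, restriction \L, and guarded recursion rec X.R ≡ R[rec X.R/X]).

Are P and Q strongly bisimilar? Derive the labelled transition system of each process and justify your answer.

not bisimilar

LTS(P): 4 reachable states
  m0 = rec X. c.b.b.b.X :: —c→ m1
  m1 = b.b.b.(rec X. c.b.b.b.X) :: —b→ m2
  m2 = b.b.(rec X. c.b.b.b.X) :: —b→ m3
  m3 = b.(rec X. c.b.b.b.X) :: —b→ m0
LTS(Q): 4 reachable states
  n0 = rec X. c.b.b.c.X :: —c→ n1
  n1 = b.b.c.(rec X. c.b.b.c.X) :: —b→ n2
  n2 = b.c.(rec X. c.b.b.c.X) :: —b→ n3
  n3 = c.(rec X. c.b.b.c.X) :: —c→ n0
Bisimilarity quotient blocks:
  B0 = {m0}
  B1 = {m1}
  B2 = {m2}
  B3 = {m3}
  B4 = {n0}
  B5 = {n1}
  B6 = {n2}
  B7 = {n3}
m0 ∈ B0, n0 ∈ B4 → different blocks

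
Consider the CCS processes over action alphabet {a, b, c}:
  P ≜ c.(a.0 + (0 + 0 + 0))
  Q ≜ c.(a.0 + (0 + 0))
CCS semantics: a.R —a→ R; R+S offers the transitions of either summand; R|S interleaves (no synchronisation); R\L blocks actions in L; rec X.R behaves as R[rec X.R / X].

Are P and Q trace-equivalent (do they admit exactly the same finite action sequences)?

traces(P) = traces(Q)

LTS(P): 3 reachable states
  s0 = c.(a.0 + (0 + 0 + 0)) ⊢ -c-> s1
  s1 = a.0 + (0 + 0 + 0) ⊢ -a-> s2
  s2 = 0 ⊢ ·
LTS(Q): 3 reachable states
  t0 = c.(a.0 + (0 + 0)) ⊢ -c-> t1
  t1 = a.0 + (0 + 0) ⊢ -a-> t2
  t2 = 0 ⊢ ·
Partition-refinement fixed point:
  B0 = {s0, t0}
  B1 = {s1, t1}
  B2 = {s2, t2}
s0 ∈ B0, t0 ∈ B0 → same block
Bisimilar ⇒ trace-equivalent.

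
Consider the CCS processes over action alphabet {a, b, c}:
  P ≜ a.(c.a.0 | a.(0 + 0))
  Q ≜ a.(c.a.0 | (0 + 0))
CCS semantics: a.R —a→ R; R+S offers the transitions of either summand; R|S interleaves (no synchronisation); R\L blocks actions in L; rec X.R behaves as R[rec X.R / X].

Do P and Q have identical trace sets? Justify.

trace-distinct — witness ⟨aa⟩

P's transition system — 7 states:
  s0 = a.(c.a.0 | a.(0 + 0)) has moves --a--▸ s1
  s1 = c.a.0 | a.(0 + 0) has moves --a--▸ s2, --c--▸ s3
  s2 = c.a.0 | (0 + 0) has moves --c--▸ s4
  s3 = a.0 | a.(0 + 0) has moves --a--▸ s4, --a--▸ s5
  s4 = a.0 | (0 + 0) has moves --a--▸ s6
  s5 = 0 | a.(0 + 0) has moves --a--▸ s6
  s6 = 0 | (0 + 0) has moves stopped
Q's transition system — 4 states:
  t0 = a.(c.a.0 | (0 + 0)) has moves --a--▸ t1
  t1 = c.a.0 | (0 + 0) has moves --c--▸ t2
  t2 = a.0 | (0 + 0) has moves --a--▸ t3
  t3 = 0 | (0 + 0) has moves stopped
Executing aa from P (initial set {s0}):
  [1] a ⇒ {s1}
  [2] a ⇒ {s2}
  — P admits the full trace.
Executing aa from Q (initial set {t0}):
  [1] a ⇒ {t1}
  [2] a ⇒ no successor for Q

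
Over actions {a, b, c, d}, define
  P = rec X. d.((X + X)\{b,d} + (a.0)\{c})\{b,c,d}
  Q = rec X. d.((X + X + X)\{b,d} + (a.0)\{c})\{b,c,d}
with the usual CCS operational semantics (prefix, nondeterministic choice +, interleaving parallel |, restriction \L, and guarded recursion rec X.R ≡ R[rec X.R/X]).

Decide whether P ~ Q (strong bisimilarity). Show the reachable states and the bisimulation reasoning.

P ~ Q

Reachable graph of P (3 states):
  p0 = rec X. d.((X + X)\{b,d} + (a.0)\{c})\{b,c,d} :: —d→ p1
  p1 = (((rec X. d.((X + X)\{b,d} + (a.0)\{c})\{b,c,d}) + (rec X. d.((X + X)\{b,d} + (a.0)\{c})\{b,c,d}))\{b,d} + (a.0)\{c})\{b,c,d} :: —a→ p2
  p2 = 0\{c}\{b,c,d} :: (no moves)
Reachable graph of Q (3 states):
  q0 = rec X. d.((X + X + X)\{b,d} + (a.0)\{c})\{b,c,d} :: —d→ q1
  q1 = (((rec X. d.((X + X + X)\{b,d} + (a.0)\{c})\{b,c,d}) + (rec X. d.((X + X + X)\{b,d} + (a.0)\{c})\{b,c,d}) + (rec X. d.((X + X + X)\{b,d} + (a.0)\{c})\{b,c,d}))\{b,d} + (a.0)\{c})\{b,c,d} :: —a→ q2
  q2 = 0\{c}\{b,c,d} :: (no moves)
Partition-refinement fixed point:
  B0 = {p0, q0}
  B1 = {p1, q1}
  B2 = {p2, q2}
p0 ∈ B0, q0 ∈ B0 → same block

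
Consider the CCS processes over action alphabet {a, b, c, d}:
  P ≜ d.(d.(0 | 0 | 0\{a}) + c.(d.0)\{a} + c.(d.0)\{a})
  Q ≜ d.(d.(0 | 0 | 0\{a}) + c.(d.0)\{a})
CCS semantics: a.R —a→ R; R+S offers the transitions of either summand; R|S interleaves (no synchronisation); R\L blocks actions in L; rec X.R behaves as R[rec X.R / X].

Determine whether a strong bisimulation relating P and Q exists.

LTS(P): 5 reachable states
  s0 = d.(d.(0 | 0 | 0\{a}) + c.(d.0)\{a} + c.(d.0)\{a}) :: --d--▸ s1
  s1 = d.(0 | 0 | 0\{a}) + c.(d.0)\{a} + c.(d.0)\{a} :: --c--▸ s2, --d--▸ s3
  s2 = (d.0)\{a} :: --d--▸ s4
  s3 = 0 | 0 | 0\{a} :: deadlocked
  s4 = 0\{a} :: deadlocked
LTS(Q): 5 reachable states
  t0 = d.(d.(0 | 0 | 0\{a}) + c.(d.0)\{a}) :: --d--▸ t1
  t1 = d.(0 | 0 | 0\{a}) + c.(d.0)\{a} :: --c--▸ t2, --d--▸ t3
  t2 = (d.0)\{a} :: --d--▸ t4
  t3 = 0 | 0 | 0\{a} :: deadlocked
  t4 = 0\{a} :: deadlocked
Coarsest stable partition (strong bisimilarity classes):
  B0 = {s0, t0}
  B1 = {s1, t1}
  B2 = {s2, t2}
  B3 = {s3, s4, t3, t4}
s0 ∈ B0, t0 ∈ B0 → same block

bisimilar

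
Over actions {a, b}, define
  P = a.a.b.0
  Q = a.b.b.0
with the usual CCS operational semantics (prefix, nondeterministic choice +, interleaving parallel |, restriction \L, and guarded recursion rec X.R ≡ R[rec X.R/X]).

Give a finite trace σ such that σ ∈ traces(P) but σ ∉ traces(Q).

aa

P's transition system — 4 states:
  m0 = a.a.b.0 ⊢ =a=> m1
  m1 = a.b.0 ⊢ =a=> m2
  m2 = b.0 ⊢ =b=> m3
  m3 = 0 ⊢ deadlocked
Q's transition system — 4 states:
  n0 = a.b.b.0 ⊢ =a=> n1
  n1 = b.b.0 ⊢ =b=> n2
  n2 = b.0 ⊢ =b=> n3
  n3 = 0 ⊢ deadlocked
Executing aa from P (initial set {m0}):
  step 1 (a): {m1}
  step 2 (a): {m2}
  — P admits the full trace.
Executing aa from Q (initial set {n0}):
  step 1 (a): {n1}
  step 2 (a): ∅  — Q cannot continue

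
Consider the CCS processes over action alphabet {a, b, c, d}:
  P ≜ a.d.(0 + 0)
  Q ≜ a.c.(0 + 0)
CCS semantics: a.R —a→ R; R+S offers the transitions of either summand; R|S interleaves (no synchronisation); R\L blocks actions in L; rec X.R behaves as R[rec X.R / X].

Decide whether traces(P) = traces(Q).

trace-distinct — witness ⟨ad⟩

Reachable graph of P (3 states):
  u0 = a.d.(0 + 0) :: -a-> u1
  u1 = d.(0 + 0) :: -d-> u2
  u2 = 0 + 0 :: ·
Reachable graph of Q (3 states):
  v0 = a.c.(0 + 0) :: -a-> v1
  v1 = c.(0 + 0) :: -c-> v2
  v2 = 0 + 0 :: ·
Run σ = ⟨ad⟩ on P: start {u0}
  after a @ step 1: {u1}
  after d @ step 2: {u2}
  P completes σ.
Run σ = ⟨ad⟩ on Q: start {v0}
  after a @ step 1: {v1}
  after d @ step 2: no successor for Q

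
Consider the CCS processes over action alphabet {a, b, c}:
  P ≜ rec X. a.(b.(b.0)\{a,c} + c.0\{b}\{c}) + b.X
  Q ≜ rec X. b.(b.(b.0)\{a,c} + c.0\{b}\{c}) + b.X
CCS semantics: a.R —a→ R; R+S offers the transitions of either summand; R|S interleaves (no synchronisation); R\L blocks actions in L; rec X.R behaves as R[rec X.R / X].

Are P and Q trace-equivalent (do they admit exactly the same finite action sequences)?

LTS(P): 5 reachable states
  u0 = rec X. a.(b.(b.0)\{a,c} + c.0\{b}\{c}) + b.X :: ··a··> u1, ··b··> u0
  u1 = b.(b.0)\{a,c} + c.0\{b}\{c} :: ··b··> u2, ··c··> u3
  u2 = (b.0)\{a,c} :: ··b··> u4
  u3 = 0\{b}\{c} :: ·
  u4 = 0\{a,c} :: ·
LTS(Q): 5 reachable states
  v0 = rec X. b.(b.(b.0)\{a,c} + c.0\{b}\{c}) + b.X :: ··b··> v0, ··b··> v1
  v1 = b.(b.0)\{a,c} + c.0\{b}\{c} :: ··b··> v2, ··c··> v3
  v2 = (b.0)\{a,c} :: ··b··> v4
  v3 = 0\{b}\{c} :: ·
  v4 = 0\{a,c} :: ·
Run σ = ⟨a⟩ on P: start {u0}
  [1] a ⇒ {u1}
  P completes σ.
Run σ = ⟨a⟩ on Q: start {v0}
  [1] a ⇒ no successor for Q

trace-distinct — witness ⟨a⟩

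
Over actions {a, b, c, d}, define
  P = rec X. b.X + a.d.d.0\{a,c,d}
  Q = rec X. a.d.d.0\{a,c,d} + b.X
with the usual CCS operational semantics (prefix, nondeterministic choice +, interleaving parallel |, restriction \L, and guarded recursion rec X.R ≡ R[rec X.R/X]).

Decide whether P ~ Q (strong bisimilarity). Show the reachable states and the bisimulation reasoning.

Reachable graph of P (4 states):
  s0 = rec X. b.X + a.d.d.0\{a,c,d} | —a→ s1, —b→ s0
  s1 = d.d.0\{a,c,d} | —d→ s2
  s2 = d.0\{a,c,d} | —d→ s3
  s3 = 0\{a,c,d} | stopped
Reachable graph of Q (4 states):
  t0 = rec X. a.d.d.0\{a,c,d} + b.X | —a→ t1, —b→ t0
  t1 = d.d.0\{a,c,d} | —d→ t2
  t2 = d.0\{a,c,d} | —d→ t3
  t3 = 0\{a,c,d} | stopped
Bisimilarity quotient blocks:
  B0 = {s0, t0}
  B1 = {s1, t1}
  B2 = {s2, t2}
  B3 = {s3, t3}
s0 ∈ B0, t0 ∈ B0 → same block

YES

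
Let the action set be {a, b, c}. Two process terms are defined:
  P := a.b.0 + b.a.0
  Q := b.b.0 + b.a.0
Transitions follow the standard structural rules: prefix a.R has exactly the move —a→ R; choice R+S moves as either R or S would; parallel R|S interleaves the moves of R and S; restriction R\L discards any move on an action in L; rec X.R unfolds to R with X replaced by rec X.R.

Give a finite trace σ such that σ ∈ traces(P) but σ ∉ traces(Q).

Reachable graph of P (4 states):
  p0 = a.b.0 + b.a.0 ⊢ -a-> p1, -b-> p2
  p1 = b.0 ⊢ -b-> p3
  p2 = a.0 ⊢ -a-> p3
  p3 = 0 ⊢ (no moves)
Reachable graph of Q (4 states):
  q0 = b.b.0 + b.a.0 ⊢ -b-> q1, -b-> q2
  q1 = a.0 ⊢ -a-> q3
  q2 = b.0 ⊢ -b-> q3
  q3 = 0 ⊢ (no moves)
Trace ⟨a⟩ through P, begin at {p0}:
  after a @ step 1: {p1}
  P completes σ.
Trace ⟨a⟩ through Q, begin at {q0}:
  after a @ step 1: ∅  — Q cannot continue

a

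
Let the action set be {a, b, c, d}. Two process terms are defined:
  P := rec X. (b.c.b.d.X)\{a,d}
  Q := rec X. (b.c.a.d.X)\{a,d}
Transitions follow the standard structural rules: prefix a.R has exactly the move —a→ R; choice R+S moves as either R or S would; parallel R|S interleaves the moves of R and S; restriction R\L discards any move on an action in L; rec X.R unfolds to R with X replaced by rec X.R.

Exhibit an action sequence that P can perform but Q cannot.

P's transition system — 4 states:
  s0 = rec X. (b.c.b.d.X)\{a,d} | --b--▸ s1
  s1 = (c.b.d.(rec X. (b.c.b.d.X)\{a,d}))\{a,d} | --c--▸ s2
  s2 = (b.d.(rec X. (b.c.b.d.X)\{a,d}))\{a,d} | --b--▸ s3
  s3 = (d.(rec X. (b.c.b.d.X)\{a,d}))\{a,d} | deadlocked
Q's transition system — 3 states:
  t0 = rec X. (b.c.a.d.X)\{a,d} | --b--▸ t1
  t1 = (c.a.d.(rec X. (b.c.a.d.X)\{a,d}))\{a,d} | --c--▸ t2
  t2 = (a.d.(rec X. (b.c.a.d.X)\{a,d}))\{a,d} | deadlocked
Trace ⟨bcb⟩ through P, begin at {s0}:
  [1] b ⇒ {s1}
  [2] c ⇒ {s2}
  [3] b ⇒ {s3}
  ✓ P
Trace ⟨bcb⟩ through Q, begin at {t0}:
  [1] b ⇒ {t1}
  [2] c ⇒ {t2}
  [3] b ⇒ ∅  — Q cannot continue

bcb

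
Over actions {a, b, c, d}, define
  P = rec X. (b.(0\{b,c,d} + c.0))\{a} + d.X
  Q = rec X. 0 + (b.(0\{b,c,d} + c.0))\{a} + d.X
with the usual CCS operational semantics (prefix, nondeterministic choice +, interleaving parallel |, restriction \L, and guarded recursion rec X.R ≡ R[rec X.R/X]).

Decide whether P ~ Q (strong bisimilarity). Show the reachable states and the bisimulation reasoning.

YES

LTS(P): 3 reachable states
  p0 = rec X. (b.(0\{b,c,d} + c.0))\{a} + d.X has moves -b-> p1, -d-> p0
  p1 = (0\{b,c,d} + c.0)\{a} has moves -c-> p2
  p2 = 0\{a} has moves stopped
LTS(Q): 3 reachable states
  q0 = rec X. 0 + (b.(0\{b,c,d} + c.0))\{a} + d.X has moves -b-> q1, -d-> q0
  q1 = (0\{b,c,d} + c.0)\{a} has moves -c-> q2
  q2 = 0\{a} has moves stopped
Bisimilarity quotient blocks:
  B0 = {p0, q0}
  B1 = {p1, q1}
  B2 = {p2, q2}
p0 ∈ B0, q0 ∈ B0 → same block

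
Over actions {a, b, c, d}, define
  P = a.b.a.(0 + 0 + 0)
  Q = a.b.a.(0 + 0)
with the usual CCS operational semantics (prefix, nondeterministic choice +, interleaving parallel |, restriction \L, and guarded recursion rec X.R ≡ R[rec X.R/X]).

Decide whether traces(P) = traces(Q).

trace-equivalent

LTS(P): 4 reachable states
  p0 = a.b.a.(0 + 0 + 0) has moves -a-> p1
  p1 = b.a.(0 + 0 + 0) has moves -b-> p2
  p2 = a.(0 + 0 + 0) has moves -a-> p3
  p3 = 0 + 0 + 0 has moves ·
LTS(Q): 4 reachable states
  q0 = a.b.a.(0 + 0) has moves -a-> q1
  q1 = b.a.(0 + 0) has moves -b-> q2
  q2 = a.(0 + 0) has moves -a-> q3
  q3 = 0 + 0 has moves ·
Partition-refinement fixed point:
  B0 = {p0, q0}
  B1 = {p1, q1}
  B2 = {p2, q2}
  B3 = {p3, q3}
p0 ∈ B0, q0 ∈ B0 → same block
Bisimilar ⇒ trace-equivalent.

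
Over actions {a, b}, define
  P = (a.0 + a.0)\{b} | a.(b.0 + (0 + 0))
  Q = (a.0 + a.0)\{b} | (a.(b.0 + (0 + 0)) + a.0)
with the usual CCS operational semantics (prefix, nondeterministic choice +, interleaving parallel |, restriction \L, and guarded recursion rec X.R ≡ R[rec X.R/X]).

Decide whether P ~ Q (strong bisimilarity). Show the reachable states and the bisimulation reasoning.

P's transition system — 6 states:
  p0 = (a.0 + a.0)\{b} | a.(b.0 + (0 + 0)) :: ··a··> p1, ··a··> p2
  p1 = (a.0 + a.0)\{b} | (b.0 + (0 + 0)) :: ··a··> p3, ··b··> p4
  p2 = 0\{b} | a.(b.0 + (0 + 0)) :: ··a··> p3
  p3 = 0\{b} | (b.0 + (0 + 0)) :: ··b··> p5
  p4 = (a.0 + a.0)\{b} | 0 :: ··a··> p5
  p5 = 0\{b} | 0 :: (no moves)
Q's transition system — 6 states:
  q0 = (a.0 + a.0)\{b} | (a.(b.0 + (0 + 0)) + a.0) :: ··a··> q1, ··a··> q2, ··a··> q3
  q1 = (a.0 + a.0)\{b} | (b.0 + (0 + 0)) :: ··a··> q4, ··b··> q2
  q2 = (a.0 + a.0)\{b} | 0 :: ··a··> q5
  q3 = 0\{b} | (a.(b.0 + (0 + 0)) + a.0) :: ··a··> q4, ··a··> q5
  q4 = 0\{b} | (b.0 + (0 + 0)) :: ··b··> q5
  q5 = 0\{b} | 0 :: (no moves)
Partition-refinement fixed point:
  B0 = {p0}
  B1 = {p1, q1}
  B2 = {p4, q2}
  B3 = {p5, q5}
  B4 = {p3, q4}
  B5 = {p2}
  B6 = {q0}
  B7 = {q3}
p0 ∈ B0, q0 ∈ B6 → different blocks

NO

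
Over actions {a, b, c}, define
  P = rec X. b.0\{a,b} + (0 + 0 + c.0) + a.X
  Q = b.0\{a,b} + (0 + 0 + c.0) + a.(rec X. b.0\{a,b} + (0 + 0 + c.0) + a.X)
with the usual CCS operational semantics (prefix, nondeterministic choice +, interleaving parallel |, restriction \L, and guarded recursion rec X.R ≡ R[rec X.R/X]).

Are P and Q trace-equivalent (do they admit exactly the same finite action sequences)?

traces(P) = traces(Q)

LTS(P): 3 reachable states
  s0 = rec X. b.0\{a,b} + (0 + 0 + c.0) + a.X → —a→ s0, —b→ s1, —c→ s2
  s1 = 0\{a,b} → deadlocked
  s2 = 0 → deadlocked
LTS(Q): 4 reachable states
  t0 = b.0\{a,b} + (0 + 0 + c.0) + a.(rec X. b.0\{a,b} + (0 + 0 + c.0) + a.X) → —a→ t1, —b→ t2, —c→ t3
  t1 = rec X. b.0\{a,b} + (0 + 0 + c.0) + a.X → —a→ t1, —b→ t2, —c→ t3
  t2 = 0\{a,b} → deadlocked
  t3 = 0 → deadlocked
Coarsest stable partition (strong bisimilarity classes):
  B0 = {s0, t0, t1}
  B1 = {s1, s2, t2, t3}
s0 ∈ B0, t0 ∈ B0 → same block
Bisimilar ⇒ trace-equivalent.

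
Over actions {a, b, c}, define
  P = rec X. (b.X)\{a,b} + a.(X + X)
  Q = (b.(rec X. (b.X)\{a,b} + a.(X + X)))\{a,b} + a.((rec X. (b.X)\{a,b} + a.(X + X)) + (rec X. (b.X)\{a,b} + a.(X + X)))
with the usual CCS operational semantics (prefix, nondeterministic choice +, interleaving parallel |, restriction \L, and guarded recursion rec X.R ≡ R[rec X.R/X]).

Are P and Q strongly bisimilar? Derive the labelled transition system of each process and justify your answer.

LTS(P): 2 reachable states
  u0 = rec X. (b.X)\{a,b} + a.(X + X) has moves =a=> u1
  u1 = (rec X. (b.X)\{a,b} + a.(X + X)) + (rec X. (b.X)\{a,b} + a.(X + X)) has moves =a=> u1
LTS(Q): 2 reachable states
  v0 = (b.(rec X. (b.X)\{a,b} + a.(X + X)))\{a,b} + a.((rec X. (b.X)\{a,b} + a.(X + X)) + (rec X. (b.X)\{a,b} + a.(X + X))) has moves =a=> v1
  v1 = (rec X. (b.X)\{a,b} + a.(X + X)) + (rec X. (b.X)\{a,b} + a.(X + X)) has moves =a=> v1
Coarsest stable partition (strong bisimilarity classes):
  B0 = {u0, u1, v0, v1}
u0 ∈ B0, v0 ∈ B0 → same block

bisimilar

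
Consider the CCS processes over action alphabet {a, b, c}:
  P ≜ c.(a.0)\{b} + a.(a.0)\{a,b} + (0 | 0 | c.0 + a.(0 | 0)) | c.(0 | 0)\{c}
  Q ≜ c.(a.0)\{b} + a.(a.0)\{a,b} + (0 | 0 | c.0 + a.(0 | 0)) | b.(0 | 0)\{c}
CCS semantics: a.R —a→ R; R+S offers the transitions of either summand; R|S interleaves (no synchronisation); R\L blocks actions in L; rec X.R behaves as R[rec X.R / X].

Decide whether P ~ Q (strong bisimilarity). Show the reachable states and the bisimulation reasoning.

not bisimilar

Reachable graph of P (9 states):
  p0 = c.(a.0)\{b} + a.(a.0)\{a,b} + (0 | 0 | c.0 + a.(0 | 0)) | c.(0 | 0)\{c} | ··a··> p1, ··a··> p2, ··c··> p3, ··c··> p4, ··c··> p5
  p1 = (a.0)\{a,b} | deadlocked
  p2 = 0 | 0 | c.(0 | 0)\{c} | ··c··> p6
  p3 = (0 | 0 | c.0 + a.(0 | 0)) | (0 | 0)\{c} | ··a··> p6, ··c··> p7
  p4 = (a.0)\{b} | ··a··> p8
  p5 = 0 | 0 | 0 | c.(0 | 0)\{c} | ··c··> p7
  p6 = 0 | 0 | (0 | 0)\{c} | deadlocked
  p7 = 0 | 0 | 0 | (0 | 0)\{c} | deadlocked
  p8 = 0\{b} | deadlocked
Reachable graph of Q (9 states):
  q0 = c.(a.0)\{b} + a.(a.0)\{a,b} + (0 | 0 | c.0 + a.(0 | 0)) | b.(0 | 0)\{c} | ··a··> q1, ··a··> q2, ··b··> q3, ··c··> q4, ··c··> q5
  q1 = (a.0)\{a,b} | deadlocked
  q2 = 0 | 0 | b.(0 | 0)\{c} | ··b··> q6
  q3 = (0 | 0 | c.0 + a.(0 | 0)) | (0 | 0)\{c} | ··a··> q6, ··c··> q7
  q4 = (a.0)\{b} | ··a··> q8
  q5 = 0 | 0 | 0 | b.(0 | 0)\{c} | ··b··> q7
  q6 = 0 | 0 | (0 | 0)\{c} | deadlocked
  q7 = 0 | 0 | 0 | (0 | 0)\{c} | deadlocked
  q8 = 0\{b} | deadlocked
Partition-refinement fixed point:
  B0 = {p0}
  B1 = {p1, p6, p7, p8, q1, q6, q7, q8}
  B2 = {p2, p5}
  B3 = {p3, q3}
  B4 = {p4, q4}
  B5 = {q0}
  B6 = {q2, q5}
p0 ∈ B0, q0 ∈ B5 → different blocks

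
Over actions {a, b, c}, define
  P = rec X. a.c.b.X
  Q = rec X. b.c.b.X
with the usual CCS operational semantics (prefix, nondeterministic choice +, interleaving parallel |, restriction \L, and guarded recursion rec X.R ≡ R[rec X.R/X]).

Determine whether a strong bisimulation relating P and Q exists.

NO

Reachable graph of P (3 states):
  s0 = rec X. a.c.b.X has moves --a--▸ s1
  s1 = c.b.(rec X. a.c.b.X) has moves --c--▸ s2
  s2 = b.(rec X. a.c.b.X) has moves --b--▸ s0
Reachable graph of Q (3 states):
  t0 = rec X. b.c.b.X has moves --b--▸ t1
  t1 = c.b.(rec X. b.c.b.X) has moves --c--▸ t2
  t2 = b.(rec X. b.c.b.X) has moves --b--▸ t0
Partition-refinement fixed point:
  B0 = {s0}
  B1 = {s1}
  B2 = {s2}
  B3 = {t0}
  B4 = {t1}
  B5 = {t2}
s0 ∈ B0, t0 ∈ B3 → different blocks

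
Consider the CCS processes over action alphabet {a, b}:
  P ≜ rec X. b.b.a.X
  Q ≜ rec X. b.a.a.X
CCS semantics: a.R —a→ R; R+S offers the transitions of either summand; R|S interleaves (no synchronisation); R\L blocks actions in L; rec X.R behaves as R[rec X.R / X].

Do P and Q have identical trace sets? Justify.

Reachable graph of P (3 states):
  s0 = rec X. b.b.a.X ⊢ —b→ s1
  s1 = b.a.(rec X. b.b.a.X) ⊢ —b→ s2
  s2 = a.(rec X. b.b.a.X) ⊢ —a→ s0
Reachable graph of Q (3 states):
  t0 = rec X. b.a.a.X ⊢ —b→ t1
  t1 = a.a.(rec X. b.a.a.X) ⊢ —a→ t2
  t2 = a.(rec X. b.a.a.X) ⊢ —a→ t0
Executing bb from P (initial set {s0}):
  after b @ step 1: {s1}
  after b @ step 2: {s2}
  ✓ P
Executing bb from Q (initial set {t0}):
  after b @ step 1: {t1}
  after b @ step 2: ∅  — Q cannot continue

NO — witness ⟨bb⟩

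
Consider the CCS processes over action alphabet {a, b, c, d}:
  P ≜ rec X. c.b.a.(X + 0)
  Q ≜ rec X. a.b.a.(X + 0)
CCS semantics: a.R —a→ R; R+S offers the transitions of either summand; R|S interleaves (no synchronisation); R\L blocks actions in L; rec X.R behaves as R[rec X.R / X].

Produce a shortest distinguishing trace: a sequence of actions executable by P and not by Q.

c

Reachable graph of P (4 states):
  p0 = rec X. c.b.a.(X + 0) has moves -c-> p1
  p1 = b.a.((rec X. c.b.a.(X + 0)) + 0) has moves -b-> p2
  p2 = a.((rec X. c.b.a.(X + 0)) + 0) has moves -a-> p3
  p3 = (rec X. c.b.a.(X + 0)) + 0 has moves -c-> p1
Reachable graph of Q (4 states):
  q0 = rec X. a.b.a.(X + 0) has moves -a-> q1
  q1 = b.a.((rec X. a.b.a.(X + 0)) + 0) has moves -b-> q2
  q2 = a.((rec X. a.b.a.(X + 0)) + 0) has moves -a-> q3
  q3 = (rec X. a.b.a.(X + 0)) + 0 has moves -a-> q1
Executing c from P (initial set {p0}):
  [1] c ⇒ {p1}
  ✓ P
Executing c from Q (initial set {q0}):
  [1] c ⇒ ∅  — Q cannot continue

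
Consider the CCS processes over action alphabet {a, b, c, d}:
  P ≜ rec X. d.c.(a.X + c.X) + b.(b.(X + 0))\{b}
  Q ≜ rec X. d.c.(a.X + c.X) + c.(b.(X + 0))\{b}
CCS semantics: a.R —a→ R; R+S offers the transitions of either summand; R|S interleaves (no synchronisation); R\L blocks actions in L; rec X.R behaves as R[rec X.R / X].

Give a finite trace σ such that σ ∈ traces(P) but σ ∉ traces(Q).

LTS(P): 4 reachable states
  s0 = rec X. d.c.(a.X + c.X) + b.(b.(X + 0))\{b} ⊢ —b→ s1, —d→ s2
  s1 = (b.((rec X. d.c.(a.X + c.X) + b.(b.(X + 0))\{b}) + 0))\{b} ⊢ stopped
  s2 = c.(a.(rec X. d.c.(a.X + c.X) + b.(b.(X + 0))\{b}) + c.(rec X. d.c.(a.X + c.X) + b.(b.(X + 0))\{b})) ⊢ —c→ s3
  s3 = a.(rec X. d.c.(a.X + c.X) + b.(b.(X + 0))\{b}) + c.(rec X. d.c.(a.X + c.X) + b.(b.(X + 0))\{b}) ⊢ —a→ s0, —c→ s0
LTS(Q): 4 reachable states
  t0 = rec X. d.c.(a.X + c.X) + c.(b.(X + 0))\{b} ⊢ —c→ t1, —d→ t2
  t1 = (b.((rec X. d.c.(a.X + c.X) + c.(b.(X + 0))\{b}) + 0))\{b} ⊢ stopped
  t2 = c.(a.(rec X. d.c.(a.X + c.X) + c.(b.(X + 0))\{b}) + c.(rec X. d.c.(a.X + c.X) + c.(b.(X + 0))\{b})) ⊢ —c→ t3
  t3 = a.(rec X. d.c.(a.X + c.X) + c.(b.(X + 0))\{b}) + c.(rec X. d.c.(a.X + c.X) + c.(b.(X + 0))\{b}) ⊢ —a→ t0, —c→ t0
Run σ = ⟨b⟩ on P: start {s0}
  [1] b ⇒ {s1}
  P completes σ.
Run σ = ⟨b⟩ on Q: start {t0}
  [1] b ⇒ no successor for Q

b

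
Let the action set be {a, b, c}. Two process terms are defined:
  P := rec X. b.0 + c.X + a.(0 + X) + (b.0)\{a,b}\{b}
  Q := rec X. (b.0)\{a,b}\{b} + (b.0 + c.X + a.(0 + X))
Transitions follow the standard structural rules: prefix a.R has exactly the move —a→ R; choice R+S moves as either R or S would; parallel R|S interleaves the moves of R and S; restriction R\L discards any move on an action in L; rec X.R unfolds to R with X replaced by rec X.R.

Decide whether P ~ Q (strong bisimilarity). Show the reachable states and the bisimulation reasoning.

bisimilar

Reachable graph of P (3 states):
  u0 = rec X. b.0 + c.X + a.(0 + X) + (b.0)\{a,b}\{b} :: -a-> u1, -b-> u2, -c-> u0
  u1 = 0 + (rec X. b.0 + c.X + a.(0 + X) + (b.0)\{a,b}\{b}) :: -a-> u1, -b-> u2, -c-> u0
  u2 = 0 :: (no moves)
Reachable graph of Q (3 states):
  v0 = rec X. (b.0)\{a,b}\{b} + (b.0 + c.X + a.(0 + X)) :: -a-> v1, -b-> v2, -c-> v0
  v1 = 0 + (rec X. (b.0)\{a,b}\{b} + (b.0 + c.X + a.(0 + X))) :: -a-> v1, -b-> v2, -c-> v0
  v2 = 0 :: (no moves)
Partition-refinement fixed point:
  B0 = {u0, u1, v0, v1}
  B1 = {u2, v2}
u0 ∈ B0, v0 ∈ B0 → same block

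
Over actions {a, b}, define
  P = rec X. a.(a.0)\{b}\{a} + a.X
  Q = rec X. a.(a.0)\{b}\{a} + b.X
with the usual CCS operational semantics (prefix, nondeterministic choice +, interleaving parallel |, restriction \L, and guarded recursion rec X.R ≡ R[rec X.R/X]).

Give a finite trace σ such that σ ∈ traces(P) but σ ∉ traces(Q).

Reachable graph of P (2 states):
  u0 = rec X. a.(a.0)\{b}\{a} + a.X :: —a→ u0, —a→ u1
  u1 = (a.0)\{b}\{a} :: ∅
Reachable graph of Q (2 states):
  v0 = rec X. a.(a.0)\{b}\{a} + b.X :: —a→ v1, —b→ v0
  v1 = (a.0)\{b}\{a} :: ∅
Trace ⟨aa⟩ through P, begin at {u0}:
  step 1 (a): {u0, u1}
  step 2 (a): {u0, u1}
  — P admits the full trace.
Trace ⟨aa⟩ through Q, begin at {v0}:
  step 1 (a): {v1}
  step 2 (a): no successor for Q

aa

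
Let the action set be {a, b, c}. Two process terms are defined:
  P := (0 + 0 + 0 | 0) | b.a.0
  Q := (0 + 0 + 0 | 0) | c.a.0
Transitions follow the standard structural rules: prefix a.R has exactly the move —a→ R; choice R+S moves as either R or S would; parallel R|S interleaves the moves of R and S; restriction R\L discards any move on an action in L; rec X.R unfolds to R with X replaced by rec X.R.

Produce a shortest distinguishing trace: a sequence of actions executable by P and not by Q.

b

P's transition system — 3 states:
  u0 = (0 + 0 + 0 | 0) | b.a.0 has moves =b=> u1
  u1 = (0 + 0 + 0 | 0) | a.0 has moves =a=> u2
  u2 = (0 + 0 + 0 | 0) | 0 has moves stopped
Q's transition system — 3 states:
  v0 = (0 + 0 + 0 | 0) | c.a.0 has moves =c=> v1
  v1 = (0 + 0 + 0 | 0) | a.0 has moves =a=> v2
  v2 = (0 + 0 + 0 | 0) | 0 has moves stopped
Executing b from P (initial set {u0}):
  [1] b ⇒ {u1}
  ✓ P
Executing b from Q (initial set {v0}):
  [1] b ⇒ no successor for Q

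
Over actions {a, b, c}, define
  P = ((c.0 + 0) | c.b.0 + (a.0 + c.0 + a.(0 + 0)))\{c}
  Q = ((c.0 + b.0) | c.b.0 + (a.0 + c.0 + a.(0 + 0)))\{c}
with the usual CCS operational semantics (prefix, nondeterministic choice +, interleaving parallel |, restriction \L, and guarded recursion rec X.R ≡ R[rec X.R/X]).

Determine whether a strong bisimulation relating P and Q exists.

Reachable graph of P (3 states):
  m0 = ((c.0 + 0) | c.b.0 + (a.0 + c.0 + a.(0 + 0)))\{c} ⊢ ··a··> m1, ··a··> m2
  m1 = (0 + 0)\{c} ⊢ ∅
  m2 = 0\{c} ⊢ ∅
Reachable graph of Q (4 states):
  n0 = ((c.0 + b.0) | c.b.0 + (a.0 + c.0 + a.(0 + 0)))\{c} ⊢ ··a··> n1, ··a··> n2, ··b··> n3
  n1 = (0 + 0)\{c} ⊢ ∅
  n2 = 0\{c} ⊢ ∅
  n3 = (0 | c.b.0)\{c} ⊢ ∅
Coarsest stable partition (strong bisimilarity classes):
  B0 = {m0}
  B1 = {m1, m2, n1, n2, n3}
  B2 = {n0}
m0 ∈ B0, n0 ∈ B2 → different blocks

not bisimilar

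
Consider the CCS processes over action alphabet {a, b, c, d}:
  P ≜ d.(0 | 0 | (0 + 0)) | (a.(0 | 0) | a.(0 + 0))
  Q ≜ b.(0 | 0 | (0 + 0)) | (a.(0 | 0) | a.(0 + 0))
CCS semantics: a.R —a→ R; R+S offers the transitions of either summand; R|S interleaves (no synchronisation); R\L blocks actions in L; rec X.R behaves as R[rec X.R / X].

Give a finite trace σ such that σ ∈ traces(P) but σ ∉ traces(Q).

d

P's transition system — 8 states:
  p0 = d.(0 | 0 | (0 + 0)) | (a.(0 | 0) | a.(0 + 0)) | -a-> p1, -a-> p2, -d-> p3
  p1 = d.(0 | 0 | (0 + 0)) | (0 | 0 | a.(0 + 0)) | -a-> p4, -d-> p5
  p2 = d.(0 | 0 | (0 + 0)) | (a.(0 | 0) | (0 + 0)) | -a-> p4, -d-> p6
  p3 = 0 | 0 | (0 + 0) | (a.(0 | 0) | a.(0 + 0)) | -a-> p5, -a-> p6
  p4 = d.(0 | 0 | (0 + 0)) | (0 | 0 | (0 + 0)) | -d-> p7
  p5 = 0 | 0 | (0 + 0) | (0 | 0 | a.(0 + 0)) | -a-> p7
  p6 = 0 | 0 | (0 + 0) | (a.(0 | 0) | (0 + 0)) | -a-> p7
  p7 = 0 | 0 | (0 + 0) | (0 | 0 | (0 + 0)) | ∅
Q's transition system — 8 states:
  q0 = b.(0 | 0 | (0 + 0)) | (a.(0 | 0) | a.(0 + 0)) | -a-> q1, -a-> q2, -b-> q3
  q1 = b.(0 | 0 | (0 + 0)) | (0 | 0 | a.(0 + 0)) | -a-> q4, -b-> q5
  q2 = b.(0 | 0 | (0 + 0)) | (a.(0 | 0) | (0 + 0)) | -a-> q4, -b-> q6
  q3 = 0 | 0 | (0 + 0) | (a.(0 | 0) | a.(0 + 0)) | -a-> q5, -a-> q6
  q4 = b.(0 | 0 | (0 + 0)) | (0 | 0 | (0 + 0)) | -b-> q7
  q5 = 0 | 0 | (0 + 0) | (0 | 0 | a.(0 + 0)) | -a-> q7
  q6 = 0 | 0 | (0 + 0) | (a.(0 | 0) | (0 + 0)) | -a-> q7
  q7 = 0 | 0 | (0 + 0) | (0 | 0 | (0 + 0)) | ∅
Executing d from P (initial set {p0}):
  after d @ step 1: {p3}
  P completes σ.
Executing d from Q (initial set {q0}):
  after d @ step 1: ∅  — Q cannot continue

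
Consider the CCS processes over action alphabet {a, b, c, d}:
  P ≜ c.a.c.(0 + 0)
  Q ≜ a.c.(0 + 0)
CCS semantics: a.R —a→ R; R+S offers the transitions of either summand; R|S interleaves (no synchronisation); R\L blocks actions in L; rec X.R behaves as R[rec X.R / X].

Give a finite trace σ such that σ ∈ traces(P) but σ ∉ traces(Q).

Reachable graph of P (4 states):
  s0 = c.a.c.(0 + 0) ⊢ —c→ s1
  s1 = a.c.(0 + 0) ⊢ —a→ s2
  s2 = c.(0 + 0) ⊢ —c→ s3
  s3 = 0 + 0 ⊢ deadlocked
Reachable graph of Q (3 states):
  t0 = a.c.(0 + 0) ⊢ —a→ t1
  t1 = c.(0 + 0) ⊢ —c→ t2
  t2 = 0 + 0 ⊢ deadlocked
Executing c from P (initial set {s0}):
  after c @ step 1: {s1}
  ✓ P
Executing c from Q (initial set {t0}):
  after c @ step 1: ∅  — Q cannot continue

c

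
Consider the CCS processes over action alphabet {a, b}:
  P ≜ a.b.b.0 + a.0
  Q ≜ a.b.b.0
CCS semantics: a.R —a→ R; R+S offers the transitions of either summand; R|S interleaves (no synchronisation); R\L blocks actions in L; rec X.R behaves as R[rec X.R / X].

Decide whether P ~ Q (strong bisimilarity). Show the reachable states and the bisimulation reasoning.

not bisimilar

LTS(P): 4 reachable states
  m0 = a.b.b.0 + a.0 :: --a--▸ m1, --a--▸ m2
  m1 = 0 :: ∅
  m2 = b.b.0 :: --b--▸ m3
  m3 = b.0 :: --b--▸ m1
LTS(Q): 4 reachable states
  n0 = a.b.b.0 :: --a--▸ n1
  n1 = b.b.0 :: --b--▸ n2
  n2 = b.0 :: --b--▸ n3
  n3 = 0 :: ∅
Coarsest stable partition (strong bisimilarity classes):
  B0 = {m0}
  B1 = {m1, n3}
  B2 = {m2, n1}
  B3 = {m3, n2}
  B4 = {n0}
m0 ∈ B0, n0 ∈ B4 → different blocks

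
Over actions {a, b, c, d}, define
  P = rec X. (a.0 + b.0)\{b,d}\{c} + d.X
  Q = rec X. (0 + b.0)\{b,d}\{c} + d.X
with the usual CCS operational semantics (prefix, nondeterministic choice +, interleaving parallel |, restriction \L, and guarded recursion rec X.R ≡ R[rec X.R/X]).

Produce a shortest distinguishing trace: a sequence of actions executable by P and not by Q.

a

Reachable graph of P (2 states):
  p0 = rec X. (a.0 + b.0)\{b,d}\{c} + d.X has moves --a--▸ p1, --d--▸ p0
  p1 = 0\{b,d}\{c} has moves stopped
Reachable graph of Q (1 states):
  q0 = rec X. (0 + b.0)\{b,d}\{c} + d.X has moves --d--▸ q0
Executing a from P (initial set {p0}):
  after a @ step 1: {p1}
  ✓ P
Executing a from Q (initial set {q0}):
  after a @ step 1: ∅ (Q stuck)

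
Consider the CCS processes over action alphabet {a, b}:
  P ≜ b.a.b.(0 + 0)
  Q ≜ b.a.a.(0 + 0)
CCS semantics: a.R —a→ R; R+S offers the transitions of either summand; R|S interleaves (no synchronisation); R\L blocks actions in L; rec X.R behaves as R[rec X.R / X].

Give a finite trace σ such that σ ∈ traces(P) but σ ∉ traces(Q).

bab

LTS(P): 4 reachable states
  p0 = b.a.b.(0 + 0) | -b-> p1
  p1 = a.b.(0 + 0) | -a-> p2
  p2 = b.(0 + 0) | -b-> p3
  p3 = 0 + 0 | (no moves)
LTS(Q): 4 reachable states
  q0 = b.a.a.(0 + 0) | -b-> q1
  q1 = a.a.(0 + 0) | -a-> q2
  q2 = a.(0 + 0) | -a-> q3
  q3 = 0 + 0 | (no moves)
Trace ⟨bab⟩ through P, begin at {p0}:
  [1] b ⇒ {p1}
  [2] a ⇒ {p2}
  [3] b ⇒ {p3}
  — P admits the full trace.
Trace ⟨bab⟩ through Q, begin at {q0}:
  [1] b ⇒ {q1}
  [2] a ⇒ {q2}
  [3] b ⇒ no successor for Q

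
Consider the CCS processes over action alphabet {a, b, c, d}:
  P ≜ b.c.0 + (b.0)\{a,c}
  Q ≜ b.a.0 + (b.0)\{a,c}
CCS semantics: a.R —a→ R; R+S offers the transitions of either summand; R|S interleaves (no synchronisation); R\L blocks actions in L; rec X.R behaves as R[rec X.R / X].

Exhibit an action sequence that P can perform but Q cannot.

bc

Reachable graph of P (4 states):
  s0 = b.c.0 + (b.0)\{a,c} :: —b→ s1, —b→ s2
  s1 = 0\{a,c} :: ∅
  s2 = c.0 :: —c→ s3
  s3 = 0 :: ∅
Reachable graph of Q (4 states):
  t0 = b.a.0 + (b.0)\{a,c} :: —b→ t1, —b→ t2
  t1 = 0\{a,c} :: ∅
  t2 = a.0 :: —a→ t3
  t3 = 0 :: ∅
Run σ = ⟨bc⟩ on P: start {s0}
  step 1 (b): {s1, s2}
  step 2 (c): {s3}
  P completes σ.
Run σ = ⟨bc⟩ on Q: start {t0}
  step 1 (b): {t1, t2}
  step 2 (c): ∅  — Q cannot continue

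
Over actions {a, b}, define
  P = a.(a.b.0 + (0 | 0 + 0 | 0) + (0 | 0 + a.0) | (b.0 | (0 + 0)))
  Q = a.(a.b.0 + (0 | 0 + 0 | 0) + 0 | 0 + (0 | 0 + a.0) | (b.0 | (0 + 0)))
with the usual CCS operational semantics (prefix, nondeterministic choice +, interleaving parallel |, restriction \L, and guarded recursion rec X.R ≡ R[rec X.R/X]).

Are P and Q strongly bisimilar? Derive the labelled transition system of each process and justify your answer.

Reachable graph of P (7 states):
  m0 = a.(a.b.0 + (0 | 0 + 0 | 0) + (0 | 0 + a.0) | (b.0 | (0 + 0))) ⊢ --a--▸ m1
  m1 = a.b.0 + (0 | 0 + 0 | 0) + (0 | 0 + a.0) | (b.0 | (0 + 0)) ⊢ --a--▸ m2, --a--▸ m3, --b--▸ m4
  m2 = 0 | (b.0 | (0 + 0)) ⊢ --b--▸ m5
  m3 = b.0 ⊢ --b--▸ m6
  m4 = (0 | 0 + a.0) | (0 | (0 + 0)) ⊢ --a--▸ m5
  m5 = 0 | (0 | (0 + 0)) ⊢ stopped
  m6 = 0 ⊢ stopped
Reachable graph of Q (7 states):
  n0 = a.(a.b.0 + (0 | 0 + 0 | 0) + 0 | 0 + (0 | 0 + a.0) | (b.0 | (0 + 0))) ⊢ --a--▸ n1
  n1 = a.b.0 + (0 | 0 + 0 | 0) + 0 | 0 + (0 | 0 + a.0) | (b.0 | (0 + 0)) ⊢ --a--▸ n2, --a--▸ n3, --b--▸ n4
  n2 = 0 | (b.0 | (0 + 0)) ⊢ --b--▸ n5
  n3 = b.0 ⊢ --b--▸ n6
  n4 = (0 | 0 + a.0) | (0 | (0 + 0)) ⊢ --a--▸ n5
  n5 = 0 | (0 | (0 + 0)) ⊢ stopped
  n6 = 0 ⊢ stopped
Bisimilarity quotient blocks:
  B0 = {m0, n0}
  B1 = {m1, n1}
  B2 = {m2, m3, n2, n3}
  B3 = {m5, m6, n5, n6}
  B4 = {m4, n4}
m0 ∈ B0, n0 ∈ B0 → same block

P ~ Q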